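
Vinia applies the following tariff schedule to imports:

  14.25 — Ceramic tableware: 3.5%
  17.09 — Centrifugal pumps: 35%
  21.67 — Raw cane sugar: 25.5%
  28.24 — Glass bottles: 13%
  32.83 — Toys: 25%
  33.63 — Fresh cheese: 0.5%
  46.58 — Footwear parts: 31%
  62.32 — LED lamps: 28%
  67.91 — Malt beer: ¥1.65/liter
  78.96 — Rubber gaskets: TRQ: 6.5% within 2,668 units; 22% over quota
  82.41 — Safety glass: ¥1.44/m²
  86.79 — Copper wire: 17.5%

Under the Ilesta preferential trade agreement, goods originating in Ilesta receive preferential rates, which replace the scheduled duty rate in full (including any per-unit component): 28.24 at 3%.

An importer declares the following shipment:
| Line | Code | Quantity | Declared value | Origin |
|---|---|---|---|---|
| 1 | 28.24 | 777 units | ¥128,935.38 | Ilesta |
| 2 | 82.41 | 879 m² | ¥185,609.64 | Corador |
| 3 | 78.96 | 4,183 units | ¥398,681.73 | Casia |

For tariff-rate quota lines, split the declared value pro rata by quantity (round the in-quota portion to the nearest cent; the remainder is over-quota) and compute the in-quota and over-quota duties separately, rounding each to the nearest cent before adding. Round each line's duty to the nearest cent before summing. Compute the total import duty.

Line 1 (28.24, Ilesta, 777 units, ¥128,935.38):
Base rate for 28.24 is 13%.
Origin Ilesta qualifies under the Vinia–Ilesta agreement and 28.24 is covered: preferential rate 3% applies instead.
Duty = ¥128,935.38 × 3% = ¥3,868.06.
Line 2 (82.41, Corador, 879 m², ¥185,609.64):
Base rate for 82.41 is ¥1.44/m².
Duty = 879 × ¥1.44 = ¥1,265.76.
Line 3 (78.96, Casia, 4,183 units, ¥398,681.73):
Code 78.96 is under a tariff-rate quota (threshold 2,668 units). In-quota: 2,668 units at 6.5%; over-quota: 1,515 units at 22%.
Pro-rata value split: in-quota = ¥398,681.73 × 2,668/4,183 = ¥254,287.08; over-quota = ¥398,681.73 − ¥254,287.08 = ¥144,394.65.
In-quota duty = ¥254,287.08 × 6.5% = ¥16,528.66. Over-quota duty = ¥144,394.65 × 22% = ¥31,766.82.
Line duty = ¥16,528.66 + ¥31,766.82 = ¥48,295.48.
Total = ¥3,868.06 + ¥1,265.76 + ¥48,295.48 = ¥53,429.30.

¥53,429.30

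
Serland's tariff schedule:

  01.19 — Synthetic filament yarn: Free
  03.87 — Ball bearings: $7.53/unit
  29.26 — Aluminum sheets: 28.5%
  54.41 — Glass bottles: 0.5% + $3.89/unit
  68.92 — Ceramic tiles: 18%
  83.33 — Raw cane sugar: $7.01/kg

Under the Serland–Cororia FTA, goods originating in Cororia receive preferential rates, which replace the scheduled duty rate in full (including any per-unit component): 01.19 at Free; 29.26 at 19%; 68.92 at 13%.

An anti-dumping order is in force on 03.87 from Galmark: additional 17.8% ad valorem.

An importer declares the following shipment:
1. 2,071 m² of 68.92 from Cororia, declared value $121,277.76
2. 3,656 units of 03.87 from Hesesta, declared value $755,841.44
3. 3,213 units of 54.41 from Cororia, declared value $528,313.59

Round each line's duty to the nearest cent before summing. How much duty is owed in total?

Line 1 (68.92, Cororia, 2,071 m², $121,277.76):
Base rate for 68.92 is 18%.
Origin Cororia qualifies under the Serland–Cororia agreement and 68.92 is covered: preferential rate 13% applies instead.
Duty = $121,277.76 × 13% = $15,766.11.
Line 2 (03.87, Hesesta, 3,656 units, $755,841.44):
Base rate for 03.87 is $7.53/unit.
The additional-duty order on 03.87 targets Galmark, not Hesesta; it does not apply.
Duty = 3,656 × $7.53 = $27,529.68.
Line 3 (54.41, Cororia, 3,213 units, $528,313.59):
Base rate for 54.41 is 0.5% + $3.89/unit.
Origin Cororia is the FTA partner but 54.41 is not on the preference list; base rate stands.
Duty = $528,313.59 × 0.5% + 3,213 × $3.89 = $15,140.14.
Total = $15,766.11 + $27,529.68 + $15,140.14 = $58,435.93.

$58,435.93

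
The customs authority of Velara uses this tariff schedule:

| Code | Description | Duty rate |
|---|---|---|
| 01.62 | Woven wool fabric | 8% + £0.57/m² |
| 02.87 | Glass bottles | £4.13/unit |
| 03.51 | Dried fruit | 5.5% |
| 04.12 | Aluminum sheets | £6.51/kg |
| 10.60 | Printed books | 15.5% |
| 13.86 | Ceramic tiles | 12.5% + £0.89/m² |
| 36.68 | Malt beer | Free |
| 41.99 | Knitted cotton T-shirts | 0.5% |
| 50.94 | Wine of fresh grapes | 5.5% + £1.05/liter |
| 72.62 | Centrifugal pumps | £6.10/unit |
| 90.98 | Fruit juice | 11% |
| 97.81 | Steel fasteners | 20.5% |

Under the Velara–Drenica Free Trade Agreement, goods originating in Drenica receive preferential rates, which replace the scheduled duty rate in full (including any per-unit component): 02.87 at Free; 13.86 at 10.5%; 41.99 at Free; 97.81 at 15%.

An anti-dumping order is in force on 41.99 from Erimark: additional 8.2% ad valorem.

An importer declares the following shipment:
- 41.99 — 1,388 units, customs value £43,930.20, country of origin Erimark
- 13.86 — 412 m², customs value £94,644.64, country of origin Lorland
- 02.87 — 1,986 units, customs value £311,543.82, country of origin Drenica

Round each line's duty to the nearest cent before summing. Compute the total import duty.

Line 1 (41.99, Erimark, 1,388 units, £43,930.20):
Base rate for 41.99 is 0.5%.
41.99 has an FTA preferential rate, but origin Erimark is not Drenica; base rate stands.
Additional duty on 41.99 from Erimark: +8.2%. Applied ad valorem rate: 0.5% + 8.2% = 8.7%.
Duty = £43,930.20 × 8.7% = £3,821.93.
Line 2 (13.86, Lorland, 412 m², £94,644.64):
Base rate for 13.86 is 12.5% + £0.89/m².
13.86 has an FTA preferential rate, but origin Lorland is not Drenica; base rate stands.
Duty = £94,644.64 × 12.5% + 412 × £0.89 = £12,197.26.
Line 3 (02.87, Drenica, 1,986 units, £311,543.82):
Base rate for 02.87 is £4.13/unit.
Origin Drenica qualifies under the Velara–Drenica agreement and 02.87 is covered: preferential rate Free applies instead.
Duty = £311,543.82 × 0% = £0.00.
Total = £3,821.93 + £12,197.26 + £0.00 = £16,019.19.

£16,019.19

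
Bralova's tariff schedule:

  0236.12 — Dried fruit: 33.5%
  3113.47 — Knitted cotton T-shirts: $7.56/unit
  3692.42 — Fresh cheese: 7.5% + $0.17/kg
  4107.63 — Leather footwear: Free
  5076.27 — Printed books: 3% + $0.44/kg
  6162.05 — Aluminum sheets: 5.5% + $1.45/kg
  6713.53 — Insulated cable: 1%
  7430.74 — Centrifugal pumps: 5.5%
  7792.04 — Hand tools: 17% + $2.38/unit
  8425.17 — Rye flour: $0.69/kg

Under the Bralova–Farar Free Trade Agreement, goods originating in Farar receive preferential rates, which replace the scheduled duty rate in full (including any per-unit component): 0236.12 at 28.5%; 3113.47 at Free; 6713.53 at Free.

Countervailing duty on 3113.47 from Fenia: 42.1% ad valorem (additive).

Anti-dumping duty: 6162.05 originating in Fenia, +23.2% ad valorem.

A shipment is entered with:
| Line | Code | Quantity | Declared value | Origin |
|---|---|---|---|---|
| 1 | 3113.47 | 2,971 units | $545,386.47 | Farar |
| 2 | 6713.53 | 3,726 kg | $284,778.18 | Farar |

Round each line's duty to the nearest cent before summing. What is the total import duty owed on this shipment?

Line 1 (3113.47, Farar, 2,971 units, $545,386.47):
Base rate for 3113.47 is $7.56/unit.
Origin Farar qualifies under the Bralova–Farar agreement and 3113.47 is covered: preferential rate Free applies instead.
The additional-duty order on 3113.47 targets Fenia, not Farar; it does not apply.
Duty = $545,386.47 × 0% = $0.00.
Line 2 (6713.53, Farar, 3,726 kg, $284,778.18):
Base rate for 6713.53 is 1%.
Origin Farar qualifies under the Bralova–Farar agreement and 6713.53 is covered: preferential rate Free applies instead.
Duty = $284,778.18 × 0% = $0.00.
Total = $0.00 + $0.00 = $0.00.

$0.00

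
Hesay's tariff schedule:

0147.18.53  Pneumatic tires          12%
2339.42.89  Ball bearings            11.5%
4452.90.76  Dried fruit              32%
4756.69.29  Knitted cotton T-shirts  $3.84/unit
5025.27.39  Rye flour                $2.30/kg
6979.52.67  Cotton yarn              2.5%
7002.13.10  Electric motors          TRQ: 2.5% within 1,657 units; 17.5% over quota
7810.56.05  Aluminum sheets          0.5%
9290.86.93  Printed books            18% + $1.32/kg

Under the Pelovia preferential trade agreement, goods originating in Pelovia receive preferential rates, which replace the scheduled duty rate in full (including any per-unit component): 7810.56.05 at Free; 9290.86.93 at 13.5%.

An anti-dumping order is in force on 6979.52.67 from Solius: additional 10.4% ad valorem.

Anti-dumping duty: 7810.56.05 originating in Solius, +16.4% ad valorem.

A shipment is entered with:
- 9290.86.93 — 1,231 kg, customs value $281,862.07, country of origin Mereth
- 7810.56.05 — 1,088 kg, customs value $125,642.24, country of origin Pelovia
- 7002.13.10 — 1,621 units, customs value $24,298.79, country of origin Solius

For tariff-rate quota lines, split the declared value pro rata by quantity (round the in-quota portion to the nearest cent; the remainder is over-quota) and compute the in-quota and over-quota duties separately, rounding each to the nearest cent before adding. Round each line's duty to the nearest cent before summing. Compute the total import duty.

Line 1 (9290.86.93, Mereth, 1,231 kg, $281,862.07):
Base rate for 9290.86.93 is 18% + $1.32/kg.
9290.86.93 has an FTA preferential rate, but origin Mereth is not Pelovia; base rate stands.
Duty = $281,862.07 × 18% + 1,231 × $1.32 = $52,360.09.
Line 2 (7810.56.05, Pelovia, 1,088 kg, $125,642.24):
Base rate for 7810.56.05 is 0.5%.
Origin Pelovia qualifies under the Hesay–Pelovia agreement and 7810.56.05 is covered: preferential rate Free applies instead.
The additional-duty order on 7810.56.05 targets Solius, not Pelovia; it does not apply.
Duty = $125,642.24 × 0% = $0.00.
Line 3 (7002.13.10, Solius, 1,621 units, $24,298.79):
Code 7002.13.10 is under a tariff-rate quota (threshold 1,657 units). Quantity 1,621 units is within the quota, so the in-quota rate 2.5% applies to the full value.
Duty = $24,298.79 × 2.5% = $607.47.
Total = $52,360.09 + $0.00 + $607.47 = $52,967.56.

$52,967.56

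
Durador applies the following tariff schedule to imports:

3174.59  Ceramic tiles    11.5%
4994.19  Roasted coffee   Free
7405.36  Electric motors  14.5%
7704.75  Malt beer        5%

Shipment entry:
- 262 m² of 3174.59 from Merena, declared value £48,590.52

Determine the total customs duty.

£5,587.91

Line 1 (3174.59, Merena, 262 m², £48,590.52):
Base rate for 3174.59 is 11.5%.
Duty = £48,590.52 × 11.5% = £5,587.91.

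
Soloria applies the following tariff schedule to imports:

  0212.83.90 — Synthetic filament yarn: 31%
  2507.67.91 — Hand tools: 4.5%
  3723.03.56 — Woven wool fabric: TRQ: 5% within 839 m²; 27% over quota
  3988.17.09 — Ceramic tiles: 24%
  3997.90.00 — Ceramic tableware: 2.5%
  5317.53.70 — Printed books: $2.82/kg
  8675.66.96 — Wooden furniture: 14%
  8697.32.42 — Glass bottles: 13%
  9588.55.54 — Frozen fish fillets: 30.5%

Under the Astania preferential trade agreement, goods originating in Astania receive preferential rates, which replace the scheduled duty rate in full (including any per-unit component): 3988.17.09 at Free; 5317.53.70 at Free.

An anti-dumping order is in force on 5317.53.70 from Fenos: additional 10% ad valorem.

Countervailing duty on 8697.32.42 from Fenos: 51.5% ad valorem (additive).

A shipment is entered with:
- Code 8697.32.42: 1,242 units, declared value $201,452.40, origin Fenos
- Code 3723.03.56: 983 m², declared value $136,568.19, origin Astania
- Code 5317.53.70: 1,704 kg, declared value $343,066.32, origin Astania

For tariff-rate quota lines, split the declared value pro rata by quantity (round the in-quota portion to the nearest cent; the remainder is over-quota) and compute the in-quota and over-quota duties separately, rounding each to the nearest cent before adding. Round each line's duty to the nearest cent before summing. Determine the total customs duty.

Line 1 (8697.32.42, Fenos, 1,242 units, $201,452.40):
Base rate for 8697.32.42 is 13%.
Additional duty on 8697.32.42 from Fenos: +51.5%. Applied ad valorem rate: 13% + 51.5% = 64.5%.
Duty = $201,452.40 × 64.5% = $129,936.80.
Line 2 (3723.03.56, Astania, 983 m², $136,568.19):
Code 3723.03.56 is under a tariff-rate quota (threshold 839 m²). In-quota: 839 m² at 5%; over-quota: 144 m² at 27%.
Pro-rata value split: in-quota = $136,568.19 × 839/983 = $116,562.27; over-quota = $136,568.19 − $116,562.27 = $20,005.92.
In-quota duty = $116,562.27 × 5% = $5,828.11. Over-quota duty = $20,005.92 × 27% = $5,401.60.
Line duty = $5,828.11 + $5,401.60 = $11,229.71.
Line 3 (5317.53.70, Astania, 1,704 kg, $343,066.32):
Base rate for 5317.53.70 is $2.82/kg.
Origin Astania qualifies under the Soloria–Astania agreement and 5317.53.70 is covered: preferential rate Free applies instead.
The additional-duty order on 5317.53.70 targets Fenos, not Astania; it does not apply.
Duty = $343,066.32 × 0% = $0.00.
Total = $129,936.80 + $11,229.71 + $0.00 = $141,166.51.

$141,166.51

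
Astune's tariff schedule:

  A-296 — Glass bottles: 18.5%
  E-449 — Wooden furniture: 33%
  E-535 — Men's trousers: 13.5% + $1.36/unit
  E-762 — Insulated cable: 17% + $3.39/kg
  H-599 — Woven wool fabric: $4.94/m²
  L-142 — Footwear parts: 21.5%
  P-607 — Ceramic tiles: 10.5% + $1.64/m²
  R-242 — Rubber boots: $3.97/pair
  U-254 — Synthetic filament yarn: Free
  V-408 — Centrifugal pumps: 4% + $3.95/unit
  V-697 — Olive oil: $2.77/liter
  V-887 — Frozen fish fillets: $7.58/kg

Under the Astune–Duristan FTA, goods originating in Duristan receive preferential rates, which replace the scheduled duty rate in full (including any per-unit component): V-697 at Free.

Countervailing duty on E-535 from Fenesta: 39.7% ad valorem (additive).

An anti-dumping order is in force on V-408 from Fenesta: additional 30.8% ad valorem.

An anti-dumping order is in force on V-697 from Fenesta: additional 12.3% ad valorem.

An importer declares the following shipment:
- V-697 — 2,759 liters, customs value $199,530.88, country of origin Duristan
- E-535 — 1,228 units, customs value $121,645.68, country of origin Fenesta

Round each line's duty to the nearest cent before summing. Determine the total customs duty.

$66,385.58

Line 1 (V-697, Duristan, 2,759 liters, $199,530.88):
Base rate for V-697 is $2.77/liter.
Origin Duristan qualifies under the Astune–Duristan agreement and V-697 is covered: preferential rate Free applies instead.
The additional-duty order on V-697 targets Fenesta, not Duristan; it does not apply.
Duty = $199,530.88 × 0% = $0.00.
Line 2 (E-535, Fenesta, 1,228 units, $121,645.68):
Base rate for E-535 is 13.5% + $1.36/unit.
Additional duty on E-535 from Fenesta: +39.7%. Applied ad valorem rate: 13.5% + 39.7% = 53.2%.
Duty = $121,645.68 × 53.2% + 1,228 × $1.36 = $66,385.58.
Total = $0.00 + $66,385.58 = $66,385.58.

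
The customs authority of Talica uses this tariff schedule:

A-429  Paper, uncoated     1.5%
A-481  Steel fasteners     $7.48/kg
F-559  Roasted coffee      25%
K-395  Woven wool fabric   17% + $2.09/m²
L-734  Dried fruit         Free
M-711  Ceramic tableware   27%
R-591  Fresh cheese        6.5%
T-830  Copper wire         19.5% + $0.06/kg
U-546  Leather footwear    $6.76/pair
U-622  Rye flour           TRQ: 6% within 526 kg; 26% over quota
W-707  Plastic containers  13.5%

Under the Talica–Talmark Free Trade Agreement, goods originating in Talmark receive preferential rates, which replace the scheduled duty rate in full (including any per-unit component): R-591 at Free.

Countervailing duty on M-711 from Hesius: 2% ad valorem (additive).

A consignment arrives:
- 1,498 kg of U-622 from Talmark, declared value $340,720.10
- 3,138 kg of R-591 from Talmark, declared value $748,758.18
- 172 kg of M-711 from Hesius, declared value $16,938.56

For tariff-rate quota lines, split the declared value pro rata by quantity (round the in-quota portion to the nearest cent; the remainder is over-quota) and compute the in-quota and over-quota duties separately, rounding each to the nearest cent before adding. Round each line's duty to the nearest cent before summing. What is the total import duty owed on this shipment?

Line 1 (U-622, Talmark, 1,498 kg, $340,720.10):
Code U-622 is under a tariff-rate quota (threshold 526 kg). In-quota: 526 kg at 6%; over-quota: 972 kg at 26%.
Pro-rata value split: in-quota = $340,720.10 × 526/1,498 = $119,638.70; over-quota = $340,720.10 − $119,638.70 = $221,081.40.
In-quota duty = $119,638.70 × 6% = $7,178.32. Over-quota duty = $221,081.40 × 26% = $57,481.16.
Line duty = $7,178.32 + $57,481.16 = $64,659.48.
Line 2 (R-591, Talmark, 3,138 kg, $748,758.18):
Base rate for R-591 is 6.5%.
Origin Talmark qualifies under the Talica–Talmark agreement and R-591 is covered: preferential rate Free applies instead.
Duty = $748,758.18 × 0% = $0.00.
Line 3 (M-711, Hesius, 172 kg, $16,938.56):
Base rate for M-711 is 27%.
Additional duty on M-711 from Hesius: +2%. Applied ad valorem rate: 27% + 2% = 29%.
Duty = $16,938.56 × 29% = $4,912.18.
Total = $64,659.48 + $0.00 + $4,912.18 = $69,571.66.

$69,571.66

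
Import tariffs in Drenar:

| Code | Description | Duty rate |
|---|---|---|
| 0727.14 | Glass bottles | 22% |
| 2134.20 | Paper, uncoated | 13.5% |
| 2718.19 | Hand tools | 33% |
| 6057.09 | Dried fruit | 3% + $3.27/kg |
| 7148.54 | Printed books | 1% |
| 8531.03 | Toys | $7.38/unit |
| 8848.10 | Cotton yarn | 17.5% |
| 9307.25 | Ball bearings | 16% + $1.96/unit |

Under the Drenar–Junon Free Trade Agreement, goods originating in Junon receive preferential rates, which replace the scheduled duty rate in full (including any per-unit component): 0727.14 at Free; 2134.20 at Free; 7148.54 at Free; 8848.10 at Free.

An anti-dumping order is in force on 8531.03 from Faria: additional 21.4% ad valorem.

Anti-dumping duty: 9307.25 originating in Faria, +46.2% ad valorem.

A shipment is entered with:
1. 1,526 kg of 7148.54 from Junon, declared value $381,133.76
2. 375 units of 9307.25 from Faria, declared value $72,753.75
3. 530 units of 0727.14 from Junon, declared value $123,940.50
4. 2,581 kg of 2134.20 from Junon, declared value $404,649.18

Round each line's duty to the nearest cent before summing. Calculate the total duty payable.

Line 1 (7148.54, Junon, 1,526 kg, $381,133.76):
Base rate for 7148.54 is 1%.
Origin Junon qualifies under the Drenar–Junon agreement and 7148.54 is covered: preferential rate Free applies instead.
Duty = $381,133.76 × 0% = $0.00.
Line 2 (9307.25, Faria, 375 units, $72,753.75):
Base rate for 9307.25 is 16% + $1.96/unit.
Additional duty on 9307.25 from Faria: +46.2%. Applied ad valorem rate: 16% + 46.2% = 62.2%.
Duty = $72,753.75 × 62.2% + 375 × $1.96 = $45,987.83.
Line 3 (0727.14, Junon, 530 units, $123,940.50):
Base rate for 0727.14 is 22%.
Origin Junon qualifies under the Drenar–Junon agreement and 0727.14 is covered: preferential rate Free applies instead.
Duty = $123,940.50 × 0% = $0.00.
Line 4 (2134.20, Junon, 2,581 kg, $404,649.18):
Base rate for 2134.20 is 13.5%.
Origin Junon qualifies under the Drenar–Junon agreement and 2134.20 is covered: preferential rate Free applies instead.
Duty = $404,649.18 × 0% = $0.00.
Total = $0.00 + $45,987.83 + $0.00 + $0.00 = $45,987.83.

$45,987.83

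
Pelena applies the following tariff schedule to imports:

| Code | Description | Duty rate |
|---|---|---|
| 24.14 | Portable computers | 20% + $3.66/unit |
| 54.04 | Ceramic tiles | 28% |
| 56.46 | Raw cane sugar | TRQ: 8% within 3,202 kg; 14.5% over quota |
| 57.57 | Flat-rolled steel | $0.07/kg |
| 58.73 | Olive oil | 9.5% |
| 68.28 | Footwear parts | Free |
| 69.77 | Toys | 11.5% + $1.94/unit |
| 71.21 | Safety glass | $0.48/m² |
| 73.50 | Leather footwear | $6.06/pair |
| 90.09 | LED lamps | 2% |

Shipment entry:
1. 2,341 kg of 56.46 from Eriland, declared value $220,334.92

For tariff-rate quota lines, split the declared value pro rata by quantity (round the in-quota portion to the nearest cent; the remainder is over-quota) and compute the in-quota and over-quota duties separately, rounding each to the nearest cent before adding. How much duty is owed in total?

Line 1 (56.46, Eriland, 2,341 kg, $220,334.92):
Code 56.46 is under a tariff-rate quota (threshold 3,202 kg). Quantity 2,341 kg is within the quota, so the in-quota rate 8% applies to the full value.
Duty = $220,334.92 × 8% = $17,626.79.

$17,626.79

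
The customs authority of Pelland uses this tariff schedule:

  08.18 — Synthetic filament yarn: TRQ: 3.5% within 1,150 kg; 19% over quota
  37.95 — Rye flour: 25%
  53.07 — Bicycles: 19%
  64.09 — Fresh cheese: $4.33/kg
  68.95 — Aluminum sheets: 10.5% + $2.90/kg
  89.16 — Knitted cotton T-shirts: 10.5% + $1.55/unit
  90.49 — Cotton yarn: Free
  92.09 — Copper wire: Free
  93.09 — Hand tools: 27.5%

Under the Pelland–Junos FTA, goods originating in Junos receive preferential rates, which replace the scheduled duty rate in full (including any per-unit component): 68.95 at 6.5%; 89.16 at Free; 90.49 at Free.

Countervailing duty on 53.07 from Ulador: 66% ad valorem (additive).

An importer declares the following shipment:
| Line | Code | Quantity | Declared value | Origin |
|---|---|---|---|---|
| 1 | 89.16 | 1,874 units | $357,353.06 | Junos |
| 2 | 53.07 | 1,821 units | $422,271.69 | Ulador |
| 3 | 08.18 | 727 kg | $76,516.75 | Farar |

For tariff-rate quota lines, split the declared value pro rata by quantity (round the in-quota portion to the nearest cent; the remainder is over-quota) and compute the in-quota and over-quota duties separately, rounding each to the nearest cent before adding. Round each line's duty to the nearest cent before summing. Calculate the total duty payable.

Line 1 (89.16, Junos, 1,874 units, $357,353.06):
Base rate for 89.16 is 10.5% + $1.55/unit.
Origin Junos qualifies under the Pelland–Junos agreement and 89.16 is covered: preferential rate Free applies instead.
Duty = $357,353.06 × 0% = $0.00.
Line 2 (53.07, Ulador, 1,821 units, $422,271.69):
Base rate for 53.07 is 19%.
Additional duty on 53.07 from Ulador: +66%. Applied ad valorem rate: 19% + 66% = 85%.
Duty = $422,271.69 × 85% = $358,930.94.
Line 3 (08.18, Farar, 727 kg, $76,516.75):
Code 08.18 is under a tariff-rate quota (threshold 1,150 kg). Quantity 727 kg is within the quota, so the in-quota rate 3.5% applies to the full value.
Duty = $76,516.75 × 3.5% = $2,678.09.
Total = $0.00 + $358,930.94 + $2,678.09 = $361,609.03.

$361,609.03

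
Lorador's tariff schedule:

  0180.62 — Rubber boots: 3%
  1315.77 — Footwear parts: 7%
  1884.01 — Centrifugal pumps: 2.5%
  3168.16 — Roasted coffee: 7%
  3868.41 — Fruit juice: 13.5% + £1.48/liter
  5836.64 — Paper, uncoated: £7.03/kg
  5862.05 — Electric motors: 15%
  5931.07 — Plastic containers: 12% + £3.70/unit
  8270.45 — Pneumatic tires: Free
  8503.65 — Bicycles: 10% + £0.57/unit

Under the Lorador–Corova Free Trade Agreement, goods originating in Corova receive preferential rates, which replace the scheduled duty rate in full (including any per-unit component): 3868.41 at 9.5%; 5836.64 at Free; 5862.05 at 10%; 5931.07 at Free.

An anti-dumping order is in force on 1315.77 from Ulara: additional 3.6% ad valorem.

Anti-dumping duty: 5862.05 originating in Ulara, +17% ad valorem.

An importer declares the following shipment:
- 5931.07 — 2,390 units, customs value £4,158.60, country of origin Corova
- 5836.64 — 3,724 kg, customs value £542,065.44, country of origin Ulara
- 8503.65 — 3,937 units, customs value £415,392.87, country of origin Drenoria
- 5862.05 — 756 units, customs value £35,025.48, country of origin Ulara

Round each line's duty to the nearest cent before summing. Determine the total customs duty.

Line 1 (5931.07, Corova, 2,390 units, £4,158.60):
Base rate for 5931.07 is 12% + £3.70/unit.
Origin Corova qualifies under the Lorador–Corova agreement and 5931.07 is covered: preferential rate Free applies instead.
Duty = £4,158.60 × 0% = £0.00.
Line 2 (5836.64, Ulara, 3,724 kg, £542,065.44):
Base rate for 5836.64 is £7.03/kg.
5836.64 has an FTA preferential rate, but origin Ulara is not Corova; base rate stands.
Duty = 3,724 × £7.03 = £26,179.72.
Line 3 (8503.65, Drenoria, 3,937 units, £415,392.87):
Base rate for 8503.65 is 10% + £0.57/unit.
Duty = £415,392.87 × 10% + 3,937 × £0.57 = £43,783.38.
Line 4 (5862.05, Ulara, 756 units, £35,025.48):
Base rate for 5862.05 is 15%.
5862.05 has an FTA preferential rate, but origin Ulara is not Corova; base rate stands.
Additional duty on 5862.05 from Ulara: +17%. Applied ad valorem rate: 15% + 17% = 32%.
Duty = £35,025.48 × 32% = £11,208.15.
Total = £0.00 + £26,179.72 + £43,783.38 + £11,208.15 = £81,171.25.

£81,171.25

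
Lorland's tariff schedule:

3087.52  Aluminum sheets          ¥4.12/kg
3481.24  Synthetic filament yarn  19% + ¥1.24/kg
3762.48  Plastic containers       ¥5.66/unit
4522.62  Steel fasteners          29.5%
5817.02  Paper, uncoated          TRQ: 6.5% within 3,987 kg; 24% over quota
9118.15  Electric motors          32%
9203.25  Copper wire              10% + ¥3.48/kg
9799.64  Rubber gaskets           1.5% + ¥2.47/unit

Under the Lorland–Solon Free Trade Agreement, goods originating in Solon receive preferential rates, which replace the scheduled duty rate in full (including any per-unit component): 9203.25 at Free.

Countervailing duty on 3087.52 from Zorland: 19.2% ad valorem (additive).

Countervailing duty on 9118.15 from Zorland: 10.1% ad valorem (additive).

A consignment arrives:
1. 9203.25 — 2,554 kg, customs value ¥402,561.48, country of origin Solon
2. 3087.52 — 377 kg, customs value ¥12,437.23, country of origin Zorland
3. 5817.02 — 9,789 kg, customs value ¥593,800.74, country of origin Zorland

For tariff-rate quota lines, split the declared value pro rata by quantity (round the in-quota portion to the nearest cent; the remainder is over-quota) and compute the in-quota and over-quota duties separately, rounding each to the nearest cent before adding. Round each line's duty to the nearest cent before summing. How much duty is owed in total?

Line 1 (9203.25, Solon, 2,554 kg, ¥402,561.48):
Base rate for 9203.25 is 10% + ¥3.48/kg.
Origin Solon qualifies under the Lorland–Solon agreement and 9203.25 is covered: preferential rate Free applies instead.
Duty = ¥402,561.48 × 0% = ¥0.00.
Line 2 (3087.52, Zorland, 377 kg, ¥12,437.23):
Base rate for 3087.52 is ¥4.12/kg.
Additional duty on 3087.52 from Zorland: +19.2% ad valorem. Applied ad valorem rate = 19.2%.
Duty = ¥12,437.23 × 19.2% + 377 × ¥4.12 = ¥3,941.19.
Line 3 (5817.02, Zorland, 9,789 kg, ¥593,800.74):
Code 5817.02 is under a tariff-rate quota (threshold 3,987 kg). In-quota: 3,987 kg at 6.5%; over-quota: 5,802 kg at 24%.
Pro-rata value split: in-quota = ¥593,800.74 × 3,987/9,789 = ¥241,851.42; over-quota = ¥593,800.74 − ¥241,851.42 = ¥351,949.32.
In-quota duty = ¥241,851.42 × 6.5% = ¥15,720.34. Over-quota duty = ¥351,949.32 × 24% = ¥84,467.84.
Line duty = ¥15,720.34 + ¥84,467.84 = ¥100,188.18.
Total = ¥0.00 + ¥3,941.19 + ¥100,188.18 = ¥104,129.37.

¥104,129.37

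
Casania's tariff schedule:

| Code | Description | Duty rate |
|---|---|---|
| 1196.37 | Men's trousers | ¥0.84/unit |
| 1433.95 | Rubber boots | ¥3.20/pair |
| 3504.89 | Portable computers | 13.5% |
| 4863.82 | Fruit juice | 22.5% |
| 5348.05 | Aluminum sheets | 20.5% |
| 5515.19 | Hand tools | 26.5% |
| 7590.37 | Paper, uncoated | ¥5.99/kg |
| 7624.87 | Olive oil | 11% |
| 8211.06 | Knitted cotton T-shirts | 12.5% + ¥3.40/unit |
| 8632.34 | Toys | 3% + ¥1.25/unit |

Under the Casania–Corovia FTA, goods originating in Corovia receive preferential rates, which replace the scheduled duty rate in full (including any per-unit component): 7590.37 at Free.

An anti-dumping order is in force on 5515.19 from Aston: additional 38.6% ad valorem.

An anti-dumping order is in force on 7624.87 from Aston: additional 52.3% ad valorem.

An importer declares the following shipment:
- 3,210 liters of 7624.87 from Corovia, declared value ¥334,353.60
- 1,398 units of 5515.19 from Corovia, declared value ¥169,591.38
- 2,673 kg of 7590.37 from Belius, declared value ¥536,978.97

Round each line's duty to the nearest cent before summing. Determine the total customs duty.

¥97,731.89

Line 1 (7624.87, Corovia, 3,210 liters, ¥334,353.60):
Base rate for 7624.87 is 11%.
Origin Corovia is the FTA partner but 7624.87 is not on the preference list; base rate stands.
The additional-duty order on 7624.87 targets Aston, not Corovia; it does not apply.
Duty = ¥334,353.60 × 11% = ¥36,778.90.
Line 2 (5515.19, Corovia, 1,398 units, ¥169,591.38):
Base rate for 5515.19 is 26.5%.
Origin Corovia is the FTA partner but 5515.19 is not on the preference list; base rate stands.
The additional-duty order on 5515.19 targets Aston, not Corovia; it does not apply.
Duty = ¥169,591.38 × 26.5% = ¥44,941.72.
Line 3 (7590.37, Belius, 2,673 kg, ¥536,978.97):
Base rate for 7590.37 is ¥5.99/kg.
7590.37 has an FTA preferential rate, but origin Belius is not Corovia; base rate stands.
Duty = 2,673 × ¥5.99 = ¥16,011.27.
Total = ¥36,778.90 + ¥44,941.72 + ¥16,011.27 = ¥97,731.89.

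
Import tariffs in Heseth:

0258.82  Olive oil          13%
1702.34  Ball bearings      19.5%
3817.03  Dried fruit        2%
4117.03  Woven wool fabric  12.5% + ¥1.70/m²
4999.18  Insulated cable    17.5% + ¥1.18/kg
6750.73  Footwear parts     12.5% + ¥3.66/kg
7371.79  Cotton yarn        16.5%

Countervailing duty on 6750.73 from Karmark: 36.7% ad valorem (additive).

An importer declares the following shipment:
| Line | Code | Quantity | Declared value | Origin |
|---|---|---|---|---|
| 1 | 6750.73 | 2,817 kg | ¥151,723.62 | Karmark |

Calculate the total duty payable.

Line 1 (6750.73, Karmark, 2,817 kg, ¥151,723.62):
Base rate for 6750.73 is 12.5% + ¥3.66/kg.
Additional duty on 6750.73 from Karmark: +36.7%. Applied ad valorem rate: 12.5% + 36.7% = 49.2%.
Duty = ¥151,723.62 × 49.2% + 2,817 × ¥3.66 = ¥84,958.24.

¥84,958.24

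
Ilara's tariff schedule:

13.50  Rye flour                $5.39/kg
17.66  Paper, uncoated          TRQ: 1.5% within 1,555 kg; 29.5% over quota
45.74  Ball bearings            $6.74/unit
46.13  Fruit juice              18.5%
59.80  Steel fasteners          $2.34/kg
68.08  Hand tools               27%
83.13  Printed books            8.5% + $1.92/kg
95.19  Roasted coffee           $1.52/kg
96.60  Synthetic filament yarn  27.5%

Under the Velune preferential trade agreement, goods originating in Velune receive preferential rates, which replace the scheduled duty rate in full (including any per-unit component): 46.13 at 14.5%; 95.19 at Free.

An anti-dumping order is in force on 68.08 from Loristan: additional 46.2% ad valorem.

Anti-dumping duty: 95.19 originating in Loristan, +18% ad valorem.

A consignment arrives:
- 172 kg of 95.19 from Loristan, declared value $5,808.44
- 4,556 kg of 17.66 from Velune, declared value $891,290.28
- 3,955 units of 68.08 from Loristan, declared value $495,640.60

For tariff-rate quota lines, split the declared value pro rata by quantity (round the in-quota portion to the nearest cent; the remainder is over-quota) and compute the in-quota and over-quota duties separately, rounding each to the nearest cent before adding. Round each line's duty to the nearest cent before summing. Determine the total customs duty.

Line 1 (95.19, Loristan, 172 kg, $5,808.44):
Base rate for 95.19 is $1.52/kg.
95.19 has an FTA preferential rate, but origin Loristan is not Velune; base rate stands.
Additional duty on 95.19 from Loristan: +18% ad valorem. Applied ad valorem rate = 18%.
Duty = $5,808.44 × 18% + 172 × $1.52 = $1,306.96.
Line 2 (17.66, Velune, 4,556 kg, $891,290.28):
Code 17.66 is under a tariff-rate quota (threshold 1,555 kg). In-quota: 1,555 kg at 1.5%; over-quota: 3,001 kg at 29.5%.
Pro-rata value split: in-quota = $891,290.28 × 1,555/4,556 = $304,204.65; over-quota = $891,290.28 − $304,204.65 = $587,085.63.
In-quota duty = $304,204.65 × 1.5% = $4,563.07. Over-quota duty = $587,085.63 × 29.5% = $173,190.26.
Line duty = $4,563.07 + $173,190.26 = $177,753.33.
Line 3 (68.08, Loristan, 3,955 units, $495,640.60):
Base rate for 68.08 is 27%.
Additional duty on 68.08 from Loristan: +46.2%. Applied ad valorem rate: 27% + 46.2% = 73.2%.
Duty = $495,640.60 × 73.2% = $362,808.92.
Total = $1,306.96 + $177,753.33 + $362,808.92 = $541,869.21.

$541,869.21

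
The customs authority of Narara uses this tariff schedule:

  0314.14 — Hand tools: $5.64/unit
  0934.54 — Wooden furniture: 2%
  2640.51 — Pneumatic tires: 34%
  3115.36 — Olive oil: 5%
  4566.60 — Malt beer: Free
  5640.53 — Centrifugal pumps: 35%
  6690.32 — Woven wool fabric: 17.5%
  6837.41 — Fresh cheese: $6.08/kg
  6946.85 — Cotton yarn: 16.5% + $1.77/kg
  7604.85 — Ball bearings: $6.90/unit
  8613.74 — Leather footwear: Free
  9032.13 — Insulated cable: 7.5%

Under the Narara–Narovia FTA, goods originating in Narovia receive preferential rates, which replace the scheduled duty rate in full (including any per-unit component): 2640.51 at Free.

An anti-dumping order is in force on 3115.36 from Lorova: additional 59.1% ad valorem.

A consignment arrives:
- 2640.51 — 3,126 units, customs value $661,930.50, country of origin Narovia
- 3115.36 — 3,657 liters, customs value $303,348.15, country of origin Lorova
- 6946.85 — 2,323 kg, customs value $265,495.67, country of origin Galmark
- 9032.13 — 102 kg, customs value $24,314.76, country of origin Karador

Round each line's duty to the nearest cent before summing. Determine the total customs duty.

$244,188.27

Line 1 (2640.51, Narovia, 3,126 units, $661,930.50):
Base rate for 2640.51 is 34%.
Origin Narovia qualifies under the Narara–Narovia agreement and 2640.51 is covered: preferential rate Free applies instead.
Duty = $661,930.50 × 0% = $0.00.
Line 2 (3115.36, Lorova, 3,657 liters, $303,348.15):
Base rate for 3115.36 is 5%.
Additional duty on 3115.36 from Lorova: +59.1%. Applied ad valorem rate: 5% + 59.1% = 64.1%.
Duty = $303,348.15 × 64.1% = $194,446.16.
Line 3 (6946.85, Galmark, 2,323 kg, $265,495.67):
Base rate for 6946.85 is 16.5% + $1.77/kg.
Duty = $265,495.67 × 16.5% + 2,323 × $1.77 = $47,918.50.
Line 4 (9032.13, Karador, 102 kg, $24,314.76):
Base rate for 9032.13 is 7.5%.
Duty = $24,314.76 × 7.5% = $1,823.61.
Total = $0.00 + $194,446.16 + $47,918.50 + $1,823.61 = $244,188.27.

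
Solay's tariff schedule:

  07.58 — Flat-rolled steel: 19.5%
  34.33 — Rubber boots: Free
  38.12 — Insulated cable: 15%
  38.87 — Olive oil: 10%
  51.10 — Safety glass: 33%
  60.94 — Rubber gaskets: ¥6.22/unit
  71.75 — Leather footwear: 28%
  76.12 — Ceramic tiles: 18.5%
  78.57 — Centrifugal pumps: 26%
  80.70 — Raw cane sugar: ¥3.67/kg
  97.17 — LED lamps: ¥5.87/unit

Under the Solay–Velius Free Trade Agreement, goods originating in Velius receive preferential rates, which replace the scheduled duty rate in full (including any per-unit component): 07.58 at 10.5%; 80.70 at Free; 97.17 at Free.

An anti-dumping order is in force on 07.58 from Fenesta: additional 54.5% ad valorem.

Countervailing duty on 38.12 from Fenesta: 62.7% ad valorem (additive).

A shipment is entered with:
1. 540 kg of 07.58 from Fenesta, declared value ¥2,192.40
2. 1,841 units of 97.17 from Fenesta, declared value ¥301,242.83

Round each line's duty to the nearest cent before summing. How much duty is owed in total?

Line 1 (07.58, Fenesta, 540 kg, ¥2,192.40):
Base rate for 07.58 is 19.5%.
07.58 has an FTA preferential rate, but origin Fenesta is not Velius; base rate stands.
Additional duty on 07.58 from Fenesta: +54.5%. Applied ad valorem rate: 19.5% + 54.5% = 74%.
Duty = ¥2,192.40 × 74% = ¥1,622.38.
Line 2 (97.17, Fenesta, 1,841 units, ¥301,242.83):
Base rate for 97.17 is ¥5.87/unit.
97.17 has an FTA preferential rate, but origin Fenesta is not Velius; base rate stands.
Duty = 1,841 × ¥5.87 = ¥10,806.67.
Total = ¥1,622.38 + ¥10,806.67 = ¥12,429.05.

¥12,429.05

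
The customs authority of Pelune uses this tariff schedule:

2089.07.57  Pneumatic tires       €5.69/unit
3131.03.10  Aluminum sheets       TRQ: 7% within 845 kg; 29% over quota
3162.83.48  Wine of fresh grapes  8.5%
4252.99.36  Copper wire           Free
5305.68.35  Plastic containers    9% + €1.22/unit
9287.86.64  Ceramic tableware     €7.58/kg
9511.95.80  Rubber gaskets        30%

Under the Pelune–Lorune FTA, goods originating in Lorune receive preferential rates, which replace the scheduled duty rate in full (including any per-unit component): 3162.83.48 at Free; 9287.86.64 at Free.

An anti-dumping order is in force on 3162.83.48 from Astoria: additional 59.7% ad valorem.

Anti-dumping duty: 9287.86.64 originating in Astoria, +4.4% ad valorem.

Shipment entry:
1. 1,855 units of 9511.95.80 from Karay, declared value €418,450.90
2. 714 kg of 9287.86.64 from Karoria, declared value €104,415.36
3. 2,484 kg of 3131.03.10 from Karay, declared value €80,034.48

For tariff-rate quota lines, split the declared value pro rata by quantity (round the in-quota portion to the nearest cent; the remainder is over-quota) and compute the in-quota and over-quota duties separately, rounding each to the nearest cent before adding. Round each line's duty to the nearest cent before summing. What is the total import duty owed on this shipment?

Line 1 (9511.95.80, Karay, 1,855 units, €418,450.90):
Base rate for 9511.95.80 is 30%.
Duty = €418,450.90 × 30% = €125,535.27.
Line 2 (9287.86.64, Karoria, 714 kg, €104,415.36):
Base rate for 9287.86.64 is €7.58/kg.
9287.86.64 has an FTA preferential rate, but origin Karoria is not Lorune; base rate stands.
The additional-duty order on 9287.86.64 targets Astoria, not Karoria; it does not apply.
Duty = 714 × €7.58 = €5,412.12.
Line 3 (3131.03.10, Karay, 2,484 kg, €80,034.48):
Code 3131.03.10 is under a tariff-rate quota (threshold 845 kg). In-quota: 845 kg at 7%; over-quota: 1,639 kg at 29%.
Pro-rata value split: in-quota = €80,034.48 × 845/2,484 = €27,225.90; over-quota = €80,034.48 − €27,225.90 = €52,808.58.
In-quota duty = €27,225.90 × 7% = €1,905.81. Over-quota duty = €52,808.58 × 29% = €15,314.49.
Line duty = €1,905.81 + €15,314.49 = €17,220.30.
Total = €125,535.27 + €5,412.12 + €17,220.30 = €148,167.69.

€148,167.69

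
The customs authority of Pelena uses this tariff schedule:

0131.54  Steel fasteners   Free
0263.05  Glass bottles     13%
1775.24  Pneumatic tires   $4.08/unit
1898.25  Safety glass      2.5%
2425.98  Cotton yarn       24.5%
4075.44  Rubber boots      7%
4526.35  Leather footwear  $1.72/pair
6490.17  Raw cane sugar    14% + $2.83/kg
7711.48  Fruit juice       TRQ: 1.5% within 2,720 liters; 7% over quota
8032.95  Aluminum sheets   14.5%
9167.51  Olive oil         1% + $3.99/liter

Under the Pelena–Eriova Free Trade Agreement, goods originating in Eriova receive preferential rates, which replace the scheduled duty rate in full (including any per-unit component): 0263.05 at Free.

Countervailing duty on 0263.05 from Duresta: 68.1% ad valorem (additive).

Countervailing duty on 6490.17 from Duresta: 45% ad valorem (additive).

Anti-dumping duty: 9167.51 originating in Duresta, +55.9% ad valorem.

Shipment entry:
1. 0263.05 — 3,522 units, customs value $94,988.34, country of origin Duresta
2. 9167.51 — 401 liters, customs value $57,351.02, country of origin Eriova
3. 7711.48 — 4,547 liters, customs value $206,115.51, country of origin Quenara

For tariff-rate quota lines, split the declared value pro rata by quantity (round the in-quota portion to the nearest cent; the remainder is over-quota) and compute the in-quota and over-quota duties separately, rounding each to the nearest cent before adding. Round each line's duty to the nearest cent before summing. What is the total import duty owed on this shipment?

Line 1 (0263.05, Duresta, 3,522 units, $94,988.34):
Base rate for 0263.05 is 13%.
0263.05 has an FTA preferential rate, but origin Duresta is not Eriova; base rate stands.
Additional duty on 0263.05 from Duresta: +68.1%. Applied ad valorem rate: 13% + 68.1% = 81.1%.
Duty = $94,988.34 × 81.1% = $77,035.54.
Line 2 (9167.51, Eriova, 401 liters, $57,351.02):
Base rate for 9167.51 is 1% + $3.99/liter.
Origin Eriova is the FTA partner but 9167.51 is not on the preference list; base rate stands.
The additional-duty order on 9167.51 targets Duresta, not Eriova; it does not apply.
Duty = $57,351.02 × 1% + 401 × $3.99 = $2,173.50.
Line 3 (7711.48, Quenara, 4,547 liters, $206,115.51):
Code 7711.48 is under a tariff-rate quota (threshold 2,720 liters). In-quota: 2,720 liters at 1.5%; over-quota: 1,827 liters at 7%.
Pro-rata value split: in-quota = $206,115.51 × 2,720/4,547 = $123,297.60; over-quota = $206,115.51 − $123,297.60 = $82,817.91.
In-quota duty = $123,297.60 × 1.5% = $1,849.46. Over-quota duty = $82,817.91 × 7% = $5,797.25.
Line duty = $1,849.46 + $5,797.25 = $7,646.71.
Total = $77,035.54 + $2,173.50 + $7,646.71 = $86,855.75.

$86,855.75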